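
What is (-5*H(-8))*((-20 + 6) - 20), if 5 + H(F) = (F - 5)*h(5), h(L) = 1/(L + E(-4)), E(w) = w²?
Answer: -20060/21 ≈ -955.24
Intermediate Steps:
h(L) = 1/(16 + L) (h(L) = 1/(L + (-4)²) = 1/(L + 16) = 1/(16 + L))
H(F) = -110/21 + F/21 (H(F) = -5 + (F - 5)/(16 + 5) = -5 + (-5 + F)/21 = -5 + (-5 + F)*(1/21) = -5 + (-5/21 + F/21) = -110/21 + F/21)
(-5*H(-8))*((-20 + 6) - 20) = (-5*(-110/21 + (1/21)*(-8)))*((-20 + 6) - 20) = (-5*(-110/21 - 8/21))*(-14 - 20) = -5*(-118/21)*(-34) = (590/21)*(-34) = -20060/21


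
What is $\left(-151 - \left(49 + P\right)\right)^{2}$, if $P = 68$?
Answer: $71824$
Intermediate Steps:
$\left(-151 - \left(49 + P\right)\right)^{2} = \left(-151 - 117\right)^{2} = \left(-268\right)^{2} = 71824$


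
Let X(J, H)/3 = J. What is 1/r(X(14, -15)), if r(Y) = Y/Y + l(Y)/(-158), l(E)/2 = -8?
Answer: 79/87 ≈ 0.90805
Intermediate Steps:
X(J, H) = 3*J
l(E) = -16 (l(E) = 2*(-8) = -16)
r(Y) = 87/79 (r(Y) = Y/Y - 16/(-158) = 1 - 16*(-1/158) = 1 + 8/79 = 87/79)
1/r(X(14, -15)) = 1/(87/79) = 79/87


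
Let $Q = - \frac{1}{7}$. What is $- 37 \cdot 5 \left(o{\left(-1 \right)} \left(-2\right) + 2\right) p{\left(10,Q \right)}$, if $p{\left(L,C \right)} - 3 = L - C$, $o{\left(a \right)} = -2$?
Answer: $- \frac{102120}{7} \approx -14589.0$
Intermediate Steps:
$Q = - \frac{1}{7}$ ($Q = \left(-1\right) \frac{1}{7} = - \frac{1}{7} \approx -0.14286$)
$p{\left(L,C \right)} = 3 + L - C$ ($p{\left(L,C \right)} = 3 - \left(C - L\right) = 3 + L - C$)
$- 37 \cdot 5 \left(o{\left(-1 \right)} \left(-2\right) + 2\right) p{\left(10,Q \right)} = - 37 \cdot 5 \left(\left(-2\right) \left(-2\right) + 2\right) \left(3 + 10 - - \frac{1}{7}\right) = - 37 \cdot 5 \left(4 + 2\right) \left(3 + 10 + \frac{1}{7}\right) = - 37 \cdot 5 \cdot 6 \cdot \frac{92}{7} = \left(-37\right) 30 \cdot \frac{92}{7} = \left(-1110\right) \frac{92}{7} = - \frac{102120}{7}$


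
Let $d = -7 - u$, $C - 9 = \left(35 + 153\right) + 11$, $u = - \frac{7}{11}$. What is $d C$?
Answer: $- \frac{14560}{11} \approx -1323.6$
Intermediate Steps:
$u = - \frac{7}{11}$ ($u = \left(-7\right) \frac{1}{11} = - \frac{7}{11} \approx -0.63636$)
$C = 208$ ($C = 9 + \left(\left(35 + 153\right) + 11\right) = 9 + \left(188 + 11\right) = 9 + 199 = 208$)
$d = - \frac{70}{11}$ ($d = -7 - - \frac{7}{11} = -7 + \frac{7}{11} = - \frac{70}{11} \approx -6.3636$)
$d C = \left(- \frac{70}{11}\right) 208 = - \frac{14560}{11}$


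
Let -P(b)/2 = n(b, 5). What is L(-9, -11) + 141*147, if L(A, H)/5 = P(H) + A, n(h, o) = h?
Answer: 20792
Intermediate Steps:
P(b) = -2*b
L(A, H) = -10*H + 5*A (L(A, H) = 5*(-2*H + A) = 5*(A - 2*H) = -10*H + 5*A)
L(-9, -11) + 141*147 = (-10*(-11) + 5*(-9)) + 141*147 = (110 - 45) + 20727 = 65 + 20727 = 20792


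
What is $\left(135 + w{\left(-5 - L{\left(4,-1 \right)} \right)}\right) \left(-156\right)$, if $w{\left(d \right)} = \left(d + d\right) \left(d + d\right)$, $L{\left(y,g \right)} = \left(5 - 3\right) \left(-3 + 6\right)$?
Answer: $-96564$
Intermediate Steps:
$L{\left(y,g \right)} = 6$ ($L{\left(y,g \right)} = 2 \cdot 3 = 6$)
$w{\left(d \right)} = 4 d^{2}$ ($w{\left(d \right)} = 2 d 2 d = 4 d^{2}$)
$\left(135 + w{\left(-5 - L{\left(4,-1 \right)} \right)}\right) \left(-156\right) = \left(135 + 4 \left(-5 - 6\right)^{2}\right) \left(-156\right) = \left(135 + 4 \left(-11\right)^{2}\right) \left(-156\right) = \left(135 + 4 \cdot 121\right) \left(-156\right) = \left(135 + 484\right) \left(-156\right) = 619 \left(-156\right) = -96564$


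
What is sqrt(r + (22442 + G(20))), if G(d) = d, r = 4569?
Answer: sqrt(27031) ≈ 164.41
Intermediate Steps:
sqrt(r + (22442 + G(20))) = sqrt(4569 + (22442 + 20)) = sqrt(4569 + 22462) = sqrt(27031)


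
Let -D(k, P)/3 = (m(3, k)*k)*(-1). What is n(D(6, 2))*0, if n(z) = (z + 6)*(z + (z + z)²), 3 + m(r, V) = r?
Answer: 0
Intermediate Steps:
m(r, V) = -3 + r
D(k, P) = 0 (D(k, P) = -3*(-3 + 3)*k*(-1) = -3*0*k*(-1) = -0*(-1) = -3*0 = 0)
n(z) = (6 + z)*(z + 4*z²) (n(z) = (6 + z)*(z + (2*z)²) = (6 + z)*(z + 4*z²))
n(D(6, 2))*0 = (0*(6 + 4*0² + 25*0))*0 = (0*(6 + 4*0 + 0))*0 = (0*(6 + 0 + 0))*0 = (0*6)*0 = 0*0 = 0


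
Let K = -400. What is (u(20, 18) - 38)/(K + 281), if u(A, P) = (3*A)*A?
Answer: -166/17 ≈ -9.7647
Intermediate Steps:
u(A, P) = 3*A²
(u(20, 18) - 38)/(K + 281) = (3*20² - 38)/(-400 + 281) = (3*400 - 38)/(-119) = (1200 - 38)*(-1/119) = 1162*(-1/119) = -166/17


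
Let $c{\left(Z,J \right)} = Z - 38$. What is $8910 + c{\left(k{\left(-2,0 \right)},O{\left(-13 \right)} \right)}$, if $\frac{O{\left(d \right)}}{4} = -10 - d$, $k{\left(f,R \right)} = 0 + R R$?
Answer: $8872$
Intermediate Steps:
$k{\left(f,R \right)} = R^{2}$ ($k{\left(f,R \right)} = 0 + R^{2} = R^{2}$)
$O{\left(d \right)} = -40 - 4 d$ ($O{\left(d \right)} = 4 \left(-10 - d\right) = -40 - 4 d$)
$c{\left(Z,J \right)} = -38 + Z$ ($c{\left(Z,J \right)} = Z - 38 = -38 + Z$)
$8910 + c{\left(k{\left(-2,0 \right)},O{\left(-13 \right)} \right)} = 8910 - \left(38 - 0^{2}\right) = 8910 + \left(-38 + 0\right) = 8910 - 38 = 8872$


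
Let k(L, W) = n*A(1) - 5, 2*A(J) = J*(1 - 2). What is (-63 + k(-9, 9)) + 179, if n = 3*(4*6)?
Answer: 75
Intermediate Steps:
A(J) = -J/2 (A(J) = (J*(1 - 2))/2 = (J*(-1))/2 = (-J)/2 = -J/2)
n = 72 (n = 3*24 = 72)
k(L, W) = -41 (k(L, W) = 72*(-½*1) - 5 = 72*(-½) - 5 = -36 - 5 = -41)
(-63 + k(-9, 9)) + 179 = (-63 - 41) + 179 = -104 + 179 = 75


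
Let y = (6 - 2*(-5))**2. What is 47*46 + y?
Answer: 2418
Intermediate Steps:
y = 256 (y = (6 + 10)**2 = 16**2 = 256)
47*46 + y = 47*46 + 256 = 2162 + 256 = 2418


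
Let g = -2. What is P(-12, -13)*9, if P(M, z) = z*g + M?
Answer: 126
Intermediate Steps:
P(M, z) = M - 2*z (P(M, z) = z*(-2) + M = -2*z + M = M - 2*z)
P(-12, -13)*9 = (-12 - 2*(-13))*9 = (-12 + 26)*9 = 14*9 = 126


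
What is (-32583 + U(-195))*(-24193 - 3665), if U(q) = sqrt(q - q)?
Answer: 907697214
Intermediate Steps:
U(q) = 0 (U(q) = sqrt(0) = 0)
(-32583 + U(-195))*(-24193 - 3665) = (-32583 + 0)*(-24193 - 3665) = -32583*(-27858) = 907697214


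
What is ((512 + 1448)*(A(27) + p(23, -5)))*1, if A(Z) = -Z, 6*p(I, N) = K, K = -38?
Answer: -196000/3 ≈ -65333.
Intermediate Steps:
p(I, N) = -19/3 (p(I, N) = (⅙)*(-38) = -19/3)
((512 + 1448)*(A(27) + p(23, -5)))*1 = ((512 + 1448)*(-1*27 - 19/3))*1 = (1960*(-27 - 19/3))*1 = (1960*(-100/3))*1 = -196000/3*1 = -196000/3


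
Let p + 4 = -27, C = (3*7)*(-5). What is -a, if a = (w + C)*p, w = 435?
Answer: 10230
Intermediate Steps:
C = -105 (C = 21*(-5) = -105)
p = -31 (p = -4 - 27 = -31)
a = -10230 (a = (435 - 105)*(-31) = 330*(-31) = -10230)
-a = -1*(-10230) = 10230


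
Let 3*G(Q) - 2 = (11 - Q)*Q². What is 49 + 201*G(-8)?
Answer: 81655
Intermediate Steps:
G(Q) = ⅔ + Q²*(11 - Q)/3 (G(Q) = ⅔ + ((11 - Q)*Q²)/3 = ⅔ + (Q²*(11 - Q))/3 = ⅔ + Q²*(11 - Q)/3)
49 + 201*G(-8) = 49 + 201*(⅔ - ⅓*(-8)³ + (11/3)*(-8)²) = 49 + 201*(⅔ - ⅓*(-512) + (11/3)*64) = 49 + 201*(⅔ + 512/3 + 704/3) = 49 + 201*406 = 49 + 81606 = 81655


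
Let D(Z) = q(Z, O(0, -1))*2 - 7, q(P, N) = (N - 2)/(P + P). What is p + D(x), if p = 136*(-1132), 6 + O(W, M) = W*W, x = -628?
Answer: -24171561/157 ≈ -1.5396e+5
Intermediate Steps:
O(W, M) = -6 + W² (O(W, M) = -6 + W*W = -6 + W²)
q(P, N) = (-2 + N)/(2*P) (q(P, N) = (-2 + N)/((2*P)) = (-2 + N)*(1/(2*P)) = (-2 + N)/(2*P))
D(Z) = -7 - 8/Z (D(Z) = ((-2 + (-6 + 0²))/(2*Z))*2 - 7 = ((-2 + (-6 + 0))/(2*Z))*2 - 7 = ((-2 - 6)/(2*Z))*2 - 7 = ((½)*(-8)/Z)*2 - 7 = -4/Z*2 - 7 = -8/Z - 7 = -7 - 8/Z)
p = -153952
p + D(x) = -153952 + (-7 - 8/(-628)) = -153952 + (-7 - 8*(-1/628)) = -153952 + (-7 + 2/157) = -153952 - 1097/157 = -24171561/157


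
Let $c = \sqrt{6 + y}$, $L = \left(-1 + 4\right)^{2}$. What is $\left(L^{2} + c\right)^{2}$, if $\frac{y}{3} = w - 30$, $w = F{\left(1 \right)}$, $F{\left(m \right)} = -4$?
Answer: $6465 + 648 i \sqrt{6} \approx 6465.0 + 1587.3 i$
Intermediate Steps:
$w = -4$
$L = 9$ ($L = 3^{2} = 9$)
$y = -102$ ($y = 3 \left(-4 - 30\right) = 3 \left(-34\right) = -102$)
$c = 4 i \sqrt{6}$ ($c = \sqrt{6 - 102} = \sqrt{-96} = 4 i \sqrt{6} \approx 9.798 i$)
$\left(L^{2} + c\right)^{2} = \left(9^{2} + 4 i \sqrt{6}\right)^{2} = \left(81 + 4 i \sqrt{6}\right)^{2}$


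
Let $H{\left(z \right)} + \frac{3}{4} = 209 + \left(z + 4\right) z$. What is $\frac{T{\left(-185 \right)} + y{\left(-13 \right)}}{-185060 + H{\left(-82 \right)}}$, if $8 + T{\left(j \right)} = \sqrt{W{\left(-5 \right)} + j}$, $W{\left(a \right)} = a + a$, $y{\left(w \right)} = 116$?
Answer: $- \frac{144}{237941} - \frac{4 i \sqrt{195}}{713823} \approx -0.00060519 - 7.825 \cdot 10^{-5} i$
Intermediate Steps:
$W{\left(a \right)} = 2 a$
$T{\left(j \right)} = -8 + \sqrt{-10 + j}$ ($T{\left(j \right)} = -8 + \sqrt{2 \left(-5\right) + j} = -8 + \sqrt{-10 + j}$)
$H{\left(z \right)} = \frac{833}{4} + z \left(4 + z\right)$ ($H{\left(z \right)} = - \frac{3}{4} + \left(209 + \left(z + 4\right) z\right) = - \frac{3}{4} + \left(209 + \left(4 + z\right) z\right) = - \frac{3}{4} + \left(209 + z \left(4 + z\right)\right) = \frac{833}{4} + z \left(4 + z\right)$)
$\frac{T{\left(-185 \right)} + y{\left(-13 \right)}}{-185060 + H{\left(-82 \right)}} = \frac{\left(-8 + \sqrt{-10 - 185}\right) + 116}{-185060 + \left(\frac{833}{4} + \left(-82\right)^{2} + 4 \left(-82\right)\right)} = \frac{\left(-8 + \sqrt{-195}\right) + 116}{-185060 + \left(\frac{833}{4} + 6724 - 328\right)} = \frac{\left(-8 + i \sqrt{195}\right) + 116}{-185060 + \frac{26417}{4}} = \frac{108 + i \sqrt{195}}{- \frac{713823}{4}} = \left(108 + i \sqrt{195}\right) \left(- \frac{4}{713823}\right) = - \frac{144}{237941} - \frac{4 i \sqrt{195}}{713823}$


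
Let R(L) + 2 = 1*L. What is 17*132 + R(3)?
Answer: 2245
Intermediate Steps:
R(L) = -2 + L (R(L) = -2 + 1*L = -2 + L)
17*132 + R(3) = 17*132 + (-2 + 3) = 2244 + 1 = 2245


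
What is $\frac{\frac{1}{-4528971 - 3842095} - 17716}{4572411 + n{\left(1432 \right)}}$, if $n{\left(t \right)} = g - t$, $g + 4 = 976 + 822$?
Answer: $- \frac{148301805257}{38278984586018} \approx -0.0038742$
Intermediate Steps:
$g = 1794$ ($g = -4 + \left(976 + 822\right) = -4 + 1798 = 1794$)
$n{\left(t \right)} = 1794 - t$
$\frac{\frac{1}{-4528971 - 3842095} - 17716}{4572411 + n{\left(1432 \right)}} = \frac{\frac{1}{-4528971 - 3842095} - 17716}{4572411 + \left(1794 - 1432\right)} = \frac{\frac{1}{-8371066} - 17716}{4572411 + \left(1794 - 1432\right)} = \frac{- \frac{1}{8371066} - 17716}{4572411 + 362} = - \frac{148301805257}{8371066 \cdot 4572773} = \left(- \frac{148301805257}{8371066}\right) \frac{1}{4572773} = - \frac{148301805257}{38278984586018}$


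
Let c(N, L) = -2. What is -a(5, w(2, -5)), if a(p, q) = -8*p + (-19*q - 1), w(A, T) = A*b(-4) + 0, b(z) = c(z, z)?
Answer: -35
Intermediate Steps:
b(z) = -2
w(A, T) = -2*A (w(A, T) = A*(-2) + 0 = -2*A + 0 = -2*A)
a(p, q) = -1 - 19*q - 8*p (a(p, q) = -8*p + (-1 - 19*q) = -1 - 19*q - 8*p)
-a(5, w(2, -5)) = -(-1 - (-38)*2 - 8*5) = -(-1 - 19*(-4) - 40) = -(-1 + 76 - 40) = -1*35 = -35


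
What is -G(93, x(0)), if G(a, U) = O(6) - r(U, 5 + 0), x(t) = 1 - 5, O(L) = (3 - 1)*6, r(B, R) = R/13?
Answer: -151/13 ≈ -11.615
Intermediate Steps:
r(B, R) = R/13 (r(B, R) = R*(1/13) = R/13)
O(L) = 12 (O(L) = 2*6 = 12)
x(t) = -4
G(a, U) = 151/13 (G(a, U) = 12 - (5 + 0)/13 = 12 - 5/13 = 151/13)
-G(93, x(0)) = -1*151/13 = -151/13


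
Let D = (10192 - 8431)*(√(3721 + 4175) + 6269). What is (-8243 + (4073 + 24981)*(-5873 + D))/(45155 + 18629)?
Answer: 320577062901/63784 + 25582047*√1974/15946 ≈ 5.0973e+6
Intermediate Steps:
D = 11039709 + 3522*√1974 (D = 1761*(√7896 + 6269) = 1761*(2*√1974 + 6269) = 1761*(6269 + 2*√1974) = 11039709 + 3522*√1974 ≈ 1.1196e+7)
(-8243 + (4073 + 24981)*(-5873 + D))/(45155 + 18629) = (-8243 + (4073 + 24981)*(-5873 + (11039709 + 3522*√1974)))/(45155 + 18629) = (-8243 + 29054*(11033836 + 3522*√1974))/63784 = (-8243 + (320577071144 + 102328188*√1974))*(1/63784) = (320577062901 + 102328188*√1974)*(1/63784) = 320577062901/63784 + 25582047*√1974/15946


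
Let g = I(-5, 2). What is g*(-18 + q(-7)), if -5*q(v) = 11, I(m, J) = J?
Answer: -202/5 ≈ -40.400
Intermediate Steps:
g = 2
q(v) = -11/5 (q(v) = -⅕*11 = -11/5)
g*(-18 + q(-7)) = 2*(-18 - 11/5) = 2*(-101/5) = -202/5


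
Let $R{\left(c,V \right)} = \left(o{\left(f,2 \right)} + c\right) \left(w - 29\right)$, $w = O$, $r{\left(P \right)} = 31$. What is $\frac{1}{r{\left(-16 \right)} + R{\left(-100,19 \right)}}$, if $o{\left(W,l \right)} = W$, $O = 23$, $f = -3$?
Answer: $\frac{1}{649} \approx 0.0015408$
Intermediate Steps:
$w = 23$
$R{\left(c,V \right)} = 18 - 6 c$ ($R{\left(c,V \right)} = \left(-3 + c\right) \left(23 - 29\right) = \left(-3 + c\right) \left(-6\right) = 18 - 6 c$)
$\frac{1}{r{\left(-16 \right)} + R{\left(-100,19 \right)}} = \frac{1}{31 + \left(18 - -600\right)} = \frac{1}{31 + \left(18 + 600\right)} = \frac{1}{31 + 618} = \frac{1}{649}$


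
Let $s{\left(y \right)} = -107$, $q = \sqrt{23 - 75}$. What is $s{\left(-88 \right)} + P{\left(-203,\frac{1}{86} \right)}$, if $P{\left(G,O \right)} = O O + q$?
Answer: $- \frac{791371}{7396} + 2 i \sqrt{13} \approx -107.0 + 7.2111 i$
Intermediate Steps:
$q = 2 i \sqrt{13}$ ($q = \sqrt{-52} = 2 i \sqrt{13} \approx 7.2111 i$)
$P{\left(G,O \right)} = O^{2} + 2 i \sqrt{13}$ ($P{\left(G,O \right)} = O O + 2 i \sqrt{13} = O^{2} + 2 i \sqrt{13}$)
$s{\left(-88 \right)} + P{\left(-203,\frac{1}{86} \right)} = -107 + \left(\left(\frac{1}{86}\right)^{2} + 2 i \sqrt{13}\right) = -107 + \left(\frac{1}{7396} + 2 i \sqrt{13}\right) = - \frac{791371}{7396} + 2 i \sqrt{13}$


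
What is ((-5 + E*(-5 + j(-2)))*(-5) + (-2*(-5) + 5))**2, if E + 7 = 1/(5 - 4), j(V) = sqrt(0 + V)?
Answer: 10300 - 6600*I*sqrt(2) ≈ 10300.0 - 9333.8*I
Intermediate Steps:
j(V) = sqrt(V)
E = -6 (E = -7 + 1/(5 - 4) = -7 + 1/1 = -7 + 1 = -6)
((-5 + E*(-5 + j(-2)))*(-5) + (-2*(-5) + 5))**2 = ((-5 - 6*(-5 + sqrt(-2)))*(-5) + (-2*(-5) + 5))**2 = ((-5 - 6*(-5 + I*sqrt(2)))*(-5) + (10 + 5))**2 = ((-5 + (30 - 6*I*sqrt(2)))*(-5) + 15)**2 = ((25 - 6*I*sqrt(2))*(-5) + 15)**2 = ((-125 + 30*I*sqrt(2)) + 15)**2 = (-110 + 30*I*sqrt(2))**2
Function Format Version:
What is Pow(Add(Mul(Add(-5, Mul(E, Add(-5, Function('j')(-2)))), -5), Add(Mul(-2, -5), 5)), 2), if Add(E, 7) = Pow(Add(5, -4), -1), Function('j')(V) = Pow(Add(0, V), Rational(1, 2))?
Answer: Add(10300, Mul(-6600, I, Pow(2, Rational(1, 2)))) ≈ Add(10300., Mul(-9333.8, I))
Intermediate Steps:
Function('j')(V) = Pow(V, Rational(1, 2))
E = -6 (E = Add(-7, Pow(Add(5, -4), -1)) = Add(-7, Pow(1, -1)) = Add(-7, 1) = -6)
Pow(Add(Mul(Add(-5, Mul(E, Add(-5, Function('j')(-2)))), -5), Add(Mul(-2, -5), 5)), 2) = Pow(Add(Mul(Add(-5, Mul(-6, Add(-5, Pow(-2, Rational(1, 2))))), -5), Add(Mul(-2, -5), 5)), 2) = Pow(Add(Mul(Add(-5, Mul(-6, Add(-5, Mul(I, Pow(2, Rational(1, 2)))))), -5), Add(10, 5)), 2) = Pow(Add(Mul(Add(-5, Add(30, Mul(-6, I, Pow(2, Rational(1, 2))))), -5), 15), 2) = Pow(Add(Mul(Add(25, Mul(-6, I, Pow(2, Rational(1, 2)))), -5), 15), 2) = Pow(Add(Add(-125, Mul(30, I, Pow(2, Rational(1, 2)))), 15), 2) = Pow(Add(-110, Mul(30, I, Pow(2, Rational(1, 2)))), 2)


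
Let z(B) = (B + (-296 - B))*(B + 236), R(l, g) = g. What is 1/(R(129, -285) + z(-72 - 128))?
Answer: -1/10941 ≈ -9.1399e-5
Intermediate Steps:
z(B) = -69856 - 296*B (z(B) = -296*(236 + B) = -69856 - 296*B)
1/(R(129, -285) + z(-72 - 128)) = 1/(-285 + (-69856 - 296*(-72 - 128))) = 1/(-285 + (-69856 - 296*(-200))) = 1/(-285 + (-69856 + 59200)) = 1/(-285 - 10656) = 1/(-10941) = -1/10941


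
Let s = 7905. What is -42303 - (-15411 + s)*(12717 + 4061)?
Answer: 125893365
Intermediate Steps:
-42303 - (-15411 + s)*(12717 + 4061) = -42303 - (-15411 + 7905)*(12717 + 4061) = -42303 - (-7506)*16778 = -42303 - 1*(-125935668) = -42303 + 125935668 = 125893365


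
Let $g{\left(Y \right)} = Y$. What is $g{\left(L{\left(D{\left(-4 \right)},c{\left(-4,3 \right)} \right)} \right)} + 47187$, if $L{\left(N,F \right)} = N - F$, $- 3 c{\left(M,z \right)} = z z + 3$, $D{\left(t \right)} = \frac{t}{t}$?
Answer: $47192$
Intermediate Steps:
$D{\left(t \right)} = 1$
$c{\left(M,z \right)} = -1 - \frac{z^{2}}{3}$ ($c{\left(M,z \right)} = - \frac{z z + 3}{3} = - \frac{z^{2} + 3}{3} = - \frac{3 + z^{2}}{3} = -1 - \frac{z^{2}}{3}$)
$g{\left(L{\left(D{\left(-4 \right)},c{\left(-4,3 \right)} \right)} \right)} + 47187 = \left(1 - \left(-1 - \frac{3^{2}}{3}\right)\right) + 47187 = \left(1 - \left(-1 - 3\right)\right) + 47187 = \left(1 - -4\right) + 47187 = \left(1 + 4\right) + 47187 = 5 + 47187 = 47192$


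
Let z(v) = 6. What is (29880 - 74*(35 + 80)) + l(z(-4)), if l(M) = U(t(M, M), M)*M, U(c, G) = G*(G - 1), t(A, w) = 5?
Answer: 21550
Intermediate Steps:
U(c, G) = G*(-1 + G)
l(M) = M**2*(-1 + M) (l(M) = (M*(-1 + M))*M = M**2*(-1 + M))
(29880 - 74*(35 + 80)) + l(z(-4)) = (29880 - 74*(35 + 80)) + 6**2*(-1 + 6) = (29880 - 74*115) + 36*5 = (29880 - 8510) + 180 = 21370 + 180 = 21550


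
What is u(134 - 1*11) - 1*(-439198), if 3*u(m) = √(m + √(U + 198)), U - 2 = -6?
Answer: 439198 + √(123 + √194)/3 ≈ 4.3920e+5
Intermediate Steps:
U = -4 (U = 2 - 6 = -4)
u(m) = √(m + √194)/3 (u(m) = √(m + √(-4 + 198))/3 = √(m + √194)/3)
u(134 - 1*11) - 1*(-439198) = √((134 - 1*11) + √194)/3 - 1*(-439198) = √((134 - 11) + √194)/3 + 439198 = √(123 + √194)/3 + 439198 = 439198 + √(123 + √194)/3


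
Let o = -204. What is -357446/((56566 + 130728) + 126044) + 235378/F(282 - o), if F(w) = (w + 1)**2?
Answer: -5511119305/37157030061 ≈ -0.14832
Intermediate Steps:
F(w) = (1 + w)**2
-357446/((56566 + 130728) + 126044) + 235378/F(282 - o) = -357446/((56566 + 130728) + 126044) + 235378/((1 + (282 - 1*(-204)))**2) = -357446/(187294 + 126044) + 235378/((1 + (282 + 204))**2) = -357446/313338 + 235378/((1 + 486)**2) = -357446*1/313338 + 235378/(487**2) = -178723/156669 + 235378/237169 = -5511119305/37157030061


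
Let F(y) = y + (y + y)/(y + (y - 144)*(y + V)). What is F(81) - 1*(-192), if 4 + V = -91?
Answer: 29229/107 ≈ 273.17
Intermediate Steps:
V = -95 (V = -4 - 91 = -95)
F(y) = y + 2*y/(y + (-144 + y)*(-95 + y)) (F(y) = y + (y + y)/(y + (y - 144)*(y - 95)) = y + (2*y)/(y + (-144 + y)*(-95 + y)) = y + 2*y/(y + (-144 + y)*(-95 + y)))
F(81) - 1*(-192) = 81*(13682 + 81**2 - 238*81)/(13680 + 81**2 - 238*81) - 1*(-192) = 81*(13682 + 6561 - 19278)/(13680 + 6561 - 19278) + 192 = 81*965/963 + 192 = 81*(1/963)*965 + 192 = 8685/107 + 192 = 29229/107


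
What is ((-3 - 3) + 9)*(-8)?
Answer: -24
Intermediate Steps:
((-3 - 3) + 9)*(-8) = (-6 + 9)*(-8) = 3*(-8) = -24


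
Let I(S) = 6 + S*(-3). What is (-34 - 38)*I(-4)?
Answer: -1296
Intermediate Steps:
I(S) = 6 - 3*S
(-34 - 38)*I(-4) = (-34 - 38)*(6 - 3*(-4)) = -72*(6 + 12) = -72*18 = -1296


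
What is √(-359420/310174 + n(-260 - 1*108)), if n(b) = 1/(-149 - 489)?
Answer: I*√11359940173208902/98945506 ≈ 1.0772*I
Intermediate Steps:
n(b) = -1/638 (n(b) = 1/(-638) = -1/638)
√(-359420/310174 + n(-260 - 1*108)) = √(-359420/310174 - 1/638) = √(-359420*1/310174 - 1/638) = √(-179710/155087 - 1/638) = √(-114810067/98945506) = I*√11359940173208902/98945506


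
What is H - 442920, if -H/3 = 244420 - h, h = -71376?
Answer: -1390308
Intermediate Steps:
H = -947388 (H = -3*(244420 - 1*(-71376)) = -3*(244420 + 71376) = -3*315796 = -947388)
H - 442920 = -947388 - 442920 = -1390308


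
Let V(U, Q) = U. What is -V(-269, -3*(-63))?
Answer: 269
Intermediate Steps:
-V(-269, -3*(-63)) = -1*(-269) = 269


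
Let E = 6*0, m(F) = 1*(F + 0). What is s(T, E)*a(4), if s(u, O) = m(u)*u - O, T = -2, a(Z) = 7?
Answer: 28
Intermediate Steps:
m(F) = F (m(F) = 1*F = F)
E = 0
s(u, O) = u**2 - O (s(u, O) = u*u - O = u**2 - O)
s(T, E)*a(4) = ((-2)**2 - 1*0)*7 = (4 + 0)*7 = 4*7 = 28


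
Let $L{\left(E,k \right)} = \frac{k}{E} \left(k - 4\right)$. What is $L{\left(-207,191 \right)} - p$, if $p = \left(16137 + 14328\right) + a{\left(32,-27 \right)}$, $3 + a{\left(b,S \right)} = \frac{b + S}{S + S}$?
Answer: $- \frac{38047991}{1242} \approx -30634.0$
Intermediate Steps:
$a{\left(b,S \right)} = -3 + \frac{S + b}{2 S}$ ($a{\left(b,S \right)} = -3 + \frac{b + S}{S + S} = -3 + \frac{S + b}{2 S}$)
$L{\left(E,k \right)} = \frac{k \left(-4 + k\right)}{E}$ ($L{\left(E,k \right)} = \frac{k}{E} \left(-4 + k\right) = \frac{k \left(-4 + k\right)}{E}$)
$p = \frac{1644943}{54}$ ($p = \left(16137 + 14328\right) + \frac{32 - -135}{2 \left(-27\right)} = 30465 + \frac{1}{2} \left(- \frac{1}{27}\right) \left(32 + 135\right) = 30465 + \frac{1}{2} \left(- \frac{1}{27}\right) 167 = 30465 - \frac{167}{54} = \frac{1644943}{54} \approx 30462.0$)
$L{\left(-207,191 \right)} - p = \frac{191 \left(-4 + 191\right)}{-207} - \frac{1644943}{54} = 191 \left(- \frac{1}{207}\right) 187 - \frac{1644943}{54} = - \frac{35717}{207} - \frac{1644943}{54} = - \frac{38047991}{1242}$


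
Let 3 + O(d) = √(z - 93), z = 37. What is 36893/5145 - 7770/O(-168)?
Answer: 24465599/66885 + 3108*I*√14/13 ≈ 365.79 + 894.54*I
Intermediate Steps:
O(d) = -3 + 2*I*√14 (O(d) = -3 + √(37 - 93) = -3 + √(-56) = -3 + 2*I*√14)
36893/5145 - 7770/O(-168) = 36893/5145 - 7770/(-3 + 2*I*√14)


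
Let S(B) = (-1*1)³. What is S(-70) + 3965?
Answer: 3964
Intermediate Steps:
S(B) = -1 (S(B) = (-1)³ = -1)
S(-70) + 3965 = -1 + 3965 = 3964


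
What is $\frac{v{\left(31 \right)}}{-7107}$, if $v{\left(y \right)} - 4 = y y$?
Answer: $- \frac{965}{7107} \approx -0.13578$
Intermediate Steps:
$v{\left(y \right)} = 4 + y^{2}$ ($v{\left(y \right)} = 4 + y y = 4 + y^{2}$)
$\frac{v{\left(31 \right)}}{-7107} = \frac{4 + 31^{2}}{-7107} = \left(4 + 961\right) \left(- \frac{1}{7107}\right) = 965 \left(- \frac{1}{7107}\right) = - \frac{965}{7107}$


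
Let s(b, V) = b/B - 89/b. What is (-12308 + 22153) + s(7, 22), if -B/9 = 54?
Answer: 33449387/3402 ≈ 9832.3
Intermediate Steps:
B = -486 (B = -9*54 = -486)
s(b, V) = -89/b - b/486 (s(b, V) = b/(-486) - 89/b = b*(-1/486) - 89/b = -b/486 - 89/b = -89/b - b/486)
(-12308 + 22153) + s(7, 22) = (-12308 + 22153) + (-89/7 - 1/486*7) = 9845 + (-89*1/7 - 7/486) = 9845 + (-89/7 - 7/486) = 9845 - 43303/3402 = 33449387/3402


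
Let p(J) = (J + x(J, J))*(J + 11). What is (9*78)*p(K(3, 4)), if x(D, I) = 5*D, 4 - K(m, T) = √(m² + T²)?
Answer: -42120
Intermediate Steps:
K(m, T) = 4 - √(T² + m²) (K(m, T) = 4 - √(m² + T²) = 4 - √(T² + m²))
p(J) = 6*J*(11 + J) (p(J) = (J + 5*J)*(J + 11) = (6*J)*(11 + J) = 6*J*(11 + J))
(9*78)*p(K(3, 4)) = (9*78)*(6*(4 - √(4² + 3²))*(11 + (4 - √(4² + 3²)))) = 702*(6*(4 - √(16 + 9))*(11 + (4 - √(16 + 9)))) = 702*(6*(4 - √25)*(11 + (4 - √25))) = 702*(6*(4 - 1*5)*(11 + (4 - 1*5))) = 702*(6*(4 - 5)*(11 + (4 - 5))) = 702*(6*(-1)*(11 - 1)) = 702*(6*(-1)*10) = 702*(-60) = -42120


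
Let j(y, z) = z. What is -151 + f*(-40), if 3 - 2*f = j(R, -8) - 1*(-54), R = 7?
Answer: 709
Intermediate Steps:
f = -43/2 (f = 3/2 - (-8 - 1*(-54))/2 = 3/2 - (-8 + 54)/2 = 3/2 - 1/2*46 = 3/2 - 23 = -43/2 ≈ -21.500)
-151 + f*(-40) = -151 - 43/2*(-40) = -151 + 860 = 709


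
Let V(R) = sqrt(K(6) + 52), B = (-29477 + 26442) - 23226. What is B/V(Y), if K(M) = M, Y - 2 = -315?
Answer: -26261*sqrt(58)/58 ≈ -3448.2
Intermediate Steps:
Y = -313 (Y = 2 - 315 = -313)
B = -26261 (B = -3035 - 23226 = -26261)
V(R) = sqrt(58) (V(R) = sqrt(6 + 52) = sqrt(58))
B/V(Y) = -26261*sqrt(58)/58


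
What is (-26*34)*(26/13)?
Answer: -1768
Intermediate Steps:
(-26*34)*(26/13) = -22984/13 = -884*2 = -1768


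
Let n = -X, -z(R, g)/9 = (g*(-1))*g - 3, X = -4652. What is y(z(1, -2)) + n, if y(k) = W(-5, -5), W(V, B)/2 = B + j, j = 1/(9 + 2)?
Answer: 51064/11 ≈ 4642.2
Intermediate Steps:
z(R, g) = 27 + 9*g**2 (z(R, g) = -9*((g*(-1))*g - 3) = -9*((-g)*g - 3) = -9*(-g**2 - 3) = -9*(-3 - g**2) = 27 + 9*g**2)
j = 1/11 ≈ 0.090909
W(V, B) = 2/11 + 2*B (W(V, B) = 2*(B + 1/11) = 2*(1/11 + B) = 2/11 + 2*B)
n = 4652 (n = -1*(-4652) = 4652)
y(k) = -108/11 (y(k) = 2/11 + 2*(-5) = 2/11 - 10 = -108/11)
y(z(1, -2)) + n = -108/11 + 4652 = 51064/11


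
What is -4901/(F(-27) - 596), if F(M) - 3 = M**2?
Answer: -4901/136 ≈ -36.037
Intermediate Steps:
F(M) = 3 + M**2
-4901/(F(-27) - 596) = -4901/((3 + (-27)**2) - 596) = -4901/((3 + 729) - 596) = -4901/(732 - 596) = -4901/136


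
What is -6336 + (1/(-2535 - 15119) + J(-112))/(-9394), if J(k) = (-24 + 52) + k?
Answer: -1050771376199/165841676 ≈ -6336.0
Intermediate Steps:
J(k) = 28 + k
-6336 + (1/(-2535 - 15119) + J(-112))/(-9394) = -6336 + (1/(-2535 - 15119) + (28 - 112))/(-9394) = -6336 + (1/(-17654) - 84)*(-1/9394) = -6336 + (-1/17654 - 84)*(-1/9394) = -6336 - 1482937/17654*(-1/9394) = -6336 + 1482937/165841676 = -1050771376199/165841676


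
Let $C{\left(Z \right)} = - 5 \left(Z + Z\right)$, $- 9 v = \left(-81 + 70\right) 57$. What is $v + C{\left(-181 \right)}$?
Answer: $\frac{5639}{3} \approx 1879.7$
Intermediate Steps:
$v = \frac{209}{3}$ ($v = - \frac{\left(-81 + 70\right) 57}{9} = - \frac{\left(-11\right) 57}{9} = \left(- \frac{1}{9}\right) \left(-627\right) = \frac{209}{3} \approx 69.667$)
$C{\left(Z \right)} = - 10 Z$ ($C{\left(Z \right)} = - 5 \cdot 2 Z = - 10 Z$)
$v + C{\left(-181 \right)} = \frac{209}{3} - -1810 = \frac{209}{3} + 1810 = \frac{5639}{3}$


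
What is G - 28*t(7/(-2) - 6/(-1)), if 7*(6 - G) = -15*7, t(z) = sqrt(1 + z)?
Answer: 21 - 14*sqrt(14) ≈ -31.383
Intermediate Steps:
G = 21 (G = 6 - (-15)*7/7 = 6 - 1/7*(-105) = 6 + 15 = 21)
G - 28*t(7/(-2) - 6/(-1)) = 21 - 28*sqrt(1 + (7/(-2) - 6/(-1))) = 21 - 28*sqrt(1 + (7*(-1/2) - 6*(-1))) = 21 - 28*sqrt(1 + (-7/2 + 6)) = 21 - 28*sqrt(1 + 5/2) = 21 - 14*sqrt(14)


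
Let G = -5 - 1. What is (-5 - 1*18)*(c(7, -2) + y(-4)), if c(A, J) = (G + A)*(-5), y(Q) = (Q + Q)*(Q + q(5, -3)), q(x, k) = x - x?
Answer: -621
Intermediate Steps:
q(x, k) = 0
y(Q) = 2*Q² (y(Q) = (Q + Q)*(Q + 0) = (2*Q)*Q = 2*Q²)
G = -6
c(A, J) = 30 - 5*A (c(A, J) = (-6 + A)*(-5) = 30 - 5*A)
(-5 - 1*18)*(c(7, -2) + y(-4)) = (-5 - 1*18)*((30 - 5*7) + 2*(-4)²) = (-5 - 18)*((30 - 35) + 2*16) = -23*(-5 + 32) = -23*27 = -621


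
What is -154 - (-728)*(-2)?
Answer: -1610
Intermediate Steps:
-154 - (-728)*(-2) = -154 - 52*28 = -154 - 1456 = -1610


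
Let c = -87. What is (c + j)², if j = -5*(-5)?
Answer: 3844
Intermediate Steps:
j = 25
(c + j)² = (-87 + 25)² = (-62)² = 3844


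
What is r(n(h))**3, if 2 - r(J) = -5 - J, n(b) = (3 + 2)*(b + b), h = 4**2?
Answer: 4657463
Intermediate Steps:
h = 16
n(b) = 10*b (n(b) = 5*(2*b) = 10*b)
r(J) = 7 + J (r(J) = 2 - (-5 - J) = 2 + (5 + J) = 7 + J)
r(n(h))**3 = (7 + 10*16)**3 = (7 + 160)**3 = 167**3 = 4657463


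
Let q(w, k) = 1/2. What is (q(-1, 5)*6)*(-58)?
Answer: -174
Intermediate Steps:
q(w, k) = 1/2
(q(-1, 5)*6)*(-58) = ((1/2)*6)*(-58) = 3*(-58) = -174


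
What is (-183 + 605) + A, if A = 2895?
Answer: 3317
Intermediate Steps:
(-183 + 605) + A = (-183 + 605) + 2895 = 422 + 2895 = 3317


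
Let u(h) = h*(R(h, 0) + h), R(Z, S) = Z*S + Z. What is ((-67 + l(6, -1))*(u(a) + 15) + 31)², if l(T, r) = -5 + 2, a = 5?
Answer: 20421361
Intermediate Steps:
R(Z, S) = Z + S*Z (R(Z, S) = S*Z + Z = Z + S*Z)
u(h) = 2*h² (u(h) = h*(h*(1 + 0) + h) = h*(h*1 + h) = h*(h + h) = h*(2*h) = 2*h²)
l(T, r) = -3
((-67 + l(6, -1))*(u(a) + 15) + 31)² = ((-67 - 3)*(2*5² + 15) + 31)² = (-70*(2*25 + 15) + 31)² = (-70*(50 + 15) + 31)² = (-70*65 + 31)² = (-4550 + 31)² = (-4519)² = 20421361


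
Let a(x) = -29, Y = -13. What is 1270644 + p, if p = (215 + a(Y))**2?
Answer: 1305240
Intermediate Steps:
p = 34596 (p = (215 - 29)**2 = 186**2 = 34596)
1270644 + p = 1270644 + 34596 = 1305240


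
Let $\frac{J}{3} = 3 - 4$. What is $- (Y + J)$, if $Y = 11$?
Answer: $-8$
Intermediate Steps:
$J = -3$ ($J = 3 \left(3 - 4\right) = 3 \left(-1\right) = -3$)
$- (Y + J) = - (11 - 3) = \left(-1\right) 8 = -8$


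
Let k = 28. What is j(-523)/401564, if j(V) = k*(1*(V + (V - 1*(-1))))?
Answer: -7315/100391 ≈ -0.072865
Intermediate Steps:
j(V) = 28 + 56*V (j(V) = 28*(1*(V + (V - 1*(-1)))) = 28*(1*(V + (V + 1))) = 28*(1*(V + (1 + V))) = 28*(1*(1 + 2*V)) = 28*(1 + 2*V) = 28 + 56*V)
j(-523)/401564 = (28 + 56*(-523))/401564 = (28 - 29288)*(1/401564) = -29260*1/401564 = -7315/100391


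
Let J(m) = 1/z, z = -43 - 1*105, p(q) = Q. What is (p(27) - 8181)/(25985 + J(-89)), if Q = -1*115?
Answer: -1227808/3845779 ≈ -0.31926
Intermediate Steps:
Q = -115
p(q) = -115
z = -148 (z = -43 - 105 = -148)
J(m) = -1/148 (J(m) = 1/(-148) = -1/148)
(p(27) - 8181)/(25985 + J(-89)) = (-115 - 8181)/(25985 - 1/148) = -8296/3845779/148 = -8296*148/3845779 = -1227808/3845779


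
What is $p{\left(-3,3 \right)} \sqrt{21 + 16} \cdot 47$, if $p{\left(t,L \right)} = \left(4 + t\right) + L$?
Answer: $188 \sqrt{37} \approx 1143.6$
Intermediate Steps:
$p{\left(t,L \right)} = 4 + L + t$
$p{\left(-3,3 \right)} \sqrt{21 + 16} \cdot 47 = \left(4 + 3 - 3\right) \sqrt{21 + 16} \cdot 47 = 4 \sqrt{37} \cdot 47 = 188 \sqrt{37}$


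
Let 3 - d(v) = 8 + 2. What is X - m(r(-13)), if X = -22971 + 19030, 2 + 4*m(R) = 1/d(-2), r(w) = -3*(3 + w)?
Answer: -110333/28 ≈ -3940.5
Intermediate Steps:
d(v) = -7 (d(v) = 3 - (8 + 2) = 3 - 1*10 = 3 - 10 = -7)
r(w) = -9 - 3*w
m(R) = -15/28 (m(R) = -½ + (¼)/(-7) = -½ + (¼)*(-⅐) = -½ - 1/28 = -15/28)
X = -3941
X - m(r(-13)) = -3941 - 1*(-15/28) = -3941 + 15/28 = -110333/28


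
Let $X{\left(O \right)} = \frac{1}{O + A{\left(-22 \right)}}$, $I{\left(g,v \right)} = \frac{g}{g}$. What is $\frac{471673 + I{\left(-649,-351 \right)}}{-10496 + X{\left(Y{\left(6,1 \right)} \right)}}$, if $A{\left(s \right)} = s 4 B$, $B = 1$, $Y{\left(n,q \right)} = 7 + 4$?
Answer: $- \frac{36318898}{808193} \approx -44.938$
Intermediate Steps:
$Y{\left(n,q \right)} = 11$
$A{\left(s \right)} = 4 s$ ($A{\left(s \right)} = s 4 \cdot 1 = 4 s 1 = 4 s$)
$I{\left(g,v \right)} = 1$
$X{\left(O \right)} = \frac{1}{-88 + O}$ ($X{\left(O \right)} = \frac{1}{O + 4 \left(-22\right)} = \frac{1}{O - 88} = \frac{1}{-88 + O}$)
$\frac{471673 + I{\left(-649,-351 \right)}}{-10496 + X{\left(Y{\left(6,1 \right)} \right)}} = \frac{471673 + 1}{-10496 + \frac{1}{-88 + 11}} = \frac{471674}{-10496 + \frac{1}{-77}} = \frac{471674}{-10496 - \frac{1}{77}} = \frac{471674}{- \frac{808193}{77}} = 471674 \left(- \frac{77}{808193}\right) = - \frac{36318898}{808193}$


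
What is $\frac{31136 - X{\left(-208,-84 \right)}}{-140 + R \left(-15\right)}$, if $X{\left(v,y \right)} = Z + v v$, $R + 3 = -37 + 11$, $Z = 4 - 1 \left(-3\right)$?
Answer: $- \frac{2427}{59} \approx -41.136$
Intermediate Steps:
$Z = 7$ ($Z = 4 - -3 = 4 + 3 = 7$)
$R = -29$ ($R = -3 + \left(-37 + 11\right) = -3 - 26 = -29$)
$X{\left(v,y \right)} = 7 + v^{2}$ ($X{\left(v,y \right)} = 7 + v v = 7 + v^{2}$)
$\frac{31136 - X{\left(-208,-84 \right)}}{-140 + R \left(-15\right)} = \frac{31136 - \left(7 + \left(-208\right)^{2}\right)}{-140 - -435} = \frac{31136 - \left(7 + 43264\right)}{-140 + 435} = \frac{31136 - 43271}{295} = \left(31136 - 43271\right) \frac{1}{295} = \left(-12135\right) \frac{1}{295} = - \frac{2427}{59}$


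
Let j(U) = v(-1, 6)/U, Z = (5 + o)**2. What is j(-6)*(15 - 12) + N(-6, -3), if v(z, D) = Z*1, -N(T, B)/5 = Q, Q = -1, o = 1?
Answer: -13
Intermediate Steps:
Z = 36 (Z = (5 + 1)**2 = 6**2 = 36)
N(T, B) = 5 (N(T, B) = -5*(-1) = 5)
v(z, D) = 36 (v(z, D) = 36*1 = 36)
j(U) = 36/U
j(-6)*(15 - 12) + N(-6, -3) = (36/(-6))*(15 - 12) + 5 = (36*(-1/6))*3 + 5 = -6*3 + 5 = -18 + 5 = -13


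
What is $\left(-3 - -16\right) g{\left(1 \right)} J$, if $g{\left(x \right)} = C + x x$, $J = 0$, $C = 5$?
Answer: $0$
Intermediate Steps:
$g{\left(x \right)} = 5 + x^{2}$ ($g{\left(x \right)} = 5 + x x = 5 + x^{2}$)
$\left(-3 - -16\right) g{\left(1 \right)} J = \left(-3 - -16\right) \left(5 + 1^{2}\right) 0 = \left(-3 + 16\right) \left(5 + 1\right) 0 = 13 \cdot 6 \cdot 0 = 78 \cdot 0 = 0$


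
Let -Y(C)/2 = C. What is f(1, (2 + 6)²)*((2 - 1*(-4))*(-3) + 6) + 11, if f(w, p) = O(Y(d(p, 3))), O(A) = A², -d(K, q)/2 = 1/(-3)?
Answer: -31/3 ≈ -10.333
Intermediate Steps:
d(K, q) = ⅔ (d(K, q) = -2/(-3) = -2*(-⅓) = ⅔)
Y(C) = -2*C
f(w, p) = 16/9 (f(w, p) = (-2*⅔)² = (-4/3)² = 16/9)
f(1, (2 + 6)²)*((2 - 1*(-4))*(-3) + 6) + 11 = 16*((2 - 1*(-4))*(-3) + 6)/9 + 11 = 16*((2 + 4)*(-3) + 6)/9 + 11 = 16*(6*(-3) + 6)/9 + 11 = 16*(-18 + 6)/9 + 11 = (16/9)*(-12) + 11 = -64/3 + 11 = -31/3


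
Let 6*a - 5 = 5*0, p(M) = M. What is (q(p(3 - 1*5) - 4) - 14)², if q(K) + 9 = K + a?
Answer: 28561/36 ≈ 793.36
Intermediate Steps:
a = ⅚ (a = ⅚ + (5*0)/6 = ⅚ + (⅙)*0 = ⅚ + 0 = ⅚ ≈ 0.83333)
q(K) = -49/6 + K (q(K) = -9 + (K + ⅚) = -9 + (⅚ + K) = -49/6 + K)
(q(p(3 - 1*5) - 4) - 14)² = ((-49/6 + ((3 - 1*5) - 4)) - 14)² = ((-49/6 + ((3 - 5) - 4)) - 14)² = ((-49/6 + (-2 - 4)) - 14)² = ((-49/6 - 6) - 14)² = (-85/6 - 14)² = (-169/6)² = 28561/36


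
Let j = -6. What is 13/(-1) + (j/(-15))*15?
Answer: -7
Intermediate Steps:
13/(-1) + (j/(-15))*15 = 13/(-1) - 6/(-15)*15 = 13*(-1) - 6*(-1/15)*15 = -13 + (2/5)*15 = -13 + 6 = -7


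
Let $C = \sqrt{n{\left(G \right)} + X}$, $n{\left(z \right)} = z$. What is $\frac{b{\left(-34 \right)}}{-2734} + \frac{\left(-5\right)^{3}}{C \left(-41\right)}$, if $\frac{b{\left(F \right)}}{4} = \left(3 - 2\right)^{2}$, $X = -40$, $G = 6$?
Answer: $- \frac{2}{1367} - \frac{125 i \sqrt{34}}{1394} \approx -0.0014631 - 0.52286 i$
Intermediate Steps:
$b{\left(F \right)} = 4$ ($b{\left(F \right)} = 4 \left(3 - 2\right)^{2} = 4 \cdot 1^{2} = 4 \cdot 1 = 4$)
$C = i \sqrt{34}$ ($C = \sqrt{6 - 40} = \sqrt{-34} = i \sqrt{34} \approx 5.8309 i$)
$\frac{b{\left(-34 \right)}}{-2734} + \frac{\left(-5\right)^{3}}{C \left(-41\right)} = \frac{4}{-2734} + \frac{\left(-5\right)^{3}}{i \sqrt{34} \left(-41\right)} = 4 \left(- \frac{1}{2734}\right) - \frac{125}{\left(-41\right) i \sqrt{34}} = - \frac{2}{1367} - 125 \frac{i \sqrt{34}}{1394} = - \frac{2}{1367} - \frac{125 i \sqrt{34}}{1394}$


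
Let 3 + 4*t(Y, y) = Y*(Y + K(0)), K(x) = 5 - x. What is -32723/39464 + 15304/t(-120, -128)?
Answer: 1964348993/544484808 ≈ 3.6077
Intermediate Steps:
t(Y, y) = -¾ + Y*(5 + Y)/4 (t(Y, y) = -¾ + (Y*(Y + (5 - 1*0)))/4 = -¾ + (Y*(Y + (5 + 0)))/4 = -¾ + (Y*(Y + 5))/4 = -¾ + (Y*(5 + Y))/4 = -¾ + Y*(5 + Y)/4)
-32723/39464 + 15304/t(-120, -128) = -32723/39464 + 15304/(-¾ + (¼)*(-120)² + (5/4)*(-120)) = -32723*1/39464 + 15304/(-¾ + (¼)*14400 - 150) = -32723/39464 + 15304/(-¾ + 3600 - 150) = -32723/39464 + 15304/(13797/4) = -32723/39464 + 15304*(4/13797) = -32723/39464 + 61216/13797 = 1964348993/544484808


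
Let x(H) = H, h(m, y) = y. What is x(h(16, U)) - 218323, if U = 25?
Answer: -218298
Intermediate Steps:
x(h(16, U)) - 218323 = 25 - 218323 = -218298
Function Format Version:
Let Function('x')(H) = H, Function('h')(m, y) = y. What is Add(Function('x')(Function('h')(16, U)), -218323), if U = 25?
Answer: -218298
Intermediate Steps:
Add(Function('x')(Function('h')(16, U)), -218323) = Add(25, -218323) = -218298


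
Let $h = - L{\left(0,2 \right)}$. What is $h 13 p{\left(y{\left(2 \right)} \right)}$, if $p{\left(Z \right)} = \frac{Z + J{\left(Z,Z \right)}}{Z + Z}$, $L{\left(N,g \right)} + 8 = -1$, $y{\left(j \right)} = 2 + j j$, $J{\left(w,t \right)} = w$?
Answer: $117$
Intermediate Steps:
$y{\left(j \right)} = 2 + j^{2}$
$L{\left(N,g \right)} = -9$ ($L{\left(N,g \right)} = -8 - 1 = -9$)
$p{\left(Z \right)} = 1$ ($p{\left(Z \right)} = \frac{Z + Z}{Z + Z} = \frac{2 Z}{2 Z} = 2 Z \frac{1}{2 Z} = 1$)
$h = 9$ ($h = \left(-1\right) \left(-9\right) = 9$)
$h 13 p{\left(y{\left(2 \right)} \right)} = 9 \cdot 13 \cdot 1 = 117 \cdot 1 = 117$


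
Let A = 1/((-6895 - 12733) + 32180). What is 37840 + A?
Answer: 474967681/12552 ≈ 37840.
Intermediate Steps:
A = 1/12552 (A = 1/(-19628 + 32180) = 1/12552 ≈ 7.9669e-5)
37840 + A = 37840 + 1/12552 = 474967681/12552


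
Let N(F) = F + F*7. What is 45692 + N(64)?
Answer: 46204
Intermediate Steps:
N(F) = 8*F (N(F) = F + 7*F = 8*F)
45692 + N(64) = 45692 + 8*64 = 45692 + 512 = 46204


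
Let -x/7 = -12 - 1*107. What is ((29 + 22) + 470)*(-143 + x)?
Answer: 359490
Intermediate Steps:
x = 833 (x = -7*(-12 - 1*107) = -7*(-12 - 107) = -7*(-119) = 833)
((29 + 22) + 470)*(-143 + x) = ((29 + 22) + 470)*(-143 + 833) = (51 + 470)*690 = 521*690 = 359490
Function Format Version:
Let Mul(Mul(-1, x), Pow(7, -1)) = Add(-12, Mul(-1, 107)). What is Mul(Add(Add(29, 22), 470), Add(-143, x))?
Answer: 359490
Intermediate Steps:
x = 833 (x = Mul(-7, Add(-12, Mul(-1, 107))) = Mul(-7, Add(-12, -107)) = Mul(-7, -119) = 833)
Mul(Add(Add(29, 22), 470), Add(-143, x)) = Mul(Add(Add(29, 22), 470), Add(-143, 833)) = Mul(Add(51, 470), 690) = Mul(521, 690) = 359490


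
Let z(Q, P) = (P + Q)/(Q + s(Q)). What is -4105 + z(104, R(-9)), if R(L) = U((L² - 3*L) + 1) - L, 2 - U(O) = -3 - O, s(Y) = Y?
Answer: -853613/208 ≈ -4103.9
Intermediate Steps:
U(O) = 5 + O (U(O) = 2 - (-3 - O) = 2 + (3 + O) = 5 + O)
R(L) = 6 + L² - 4*L (R(L) = (5 + ((L² - 3*L) + 1)) - L = (5 + (1 + L² - 3*L)) - L = (6 + L² - 3*L) - L = 6 + L² - 4*L)
z(Q, P) = (P + Q)/(2*Q) (z(Q, P) = (P + Q)/(Q + Q) = (P + Q)/((2*Q)) = (P + Q)*(1/(2*Q)) = (P + Q)/(2*Q))
-4105 + z(104, R(-9)) = -4105 + (½)*((6 + (-9)² - 4*(-9)) + 104)/104 = -4105 + (½)*(1/104)*((6 + 81 + 36) + 104) = -4105 + (½)*(1/104)*(123 + 104) = -4105 + (½)*(1/104)*227 = -4105 + 227/208 = -853613/208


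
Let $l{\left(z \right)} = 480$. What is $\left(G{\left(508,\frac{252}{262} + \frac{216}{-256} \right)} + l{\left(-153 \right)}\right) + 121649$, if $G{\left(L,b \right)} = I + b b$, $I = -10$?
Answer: $\frac{2145980823841}{17572864} \approx 1.2212 \cdot 10^{5}$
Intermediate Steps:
$G{\left(L,b \right)} = -10 + b^{2}$ ($G{\left(L,b \right)} = -10 + b b = -10 + b^{2}$)
$\left(G{\left(508,\frac{252}{262} + \frac{216}{-256} \right)} + l{\left(-153 \right)}\right) + 121649 = \left(\left(-10 + \left(\frac{252}{262} + \frac{216}{-256}\right)^{2}\right) + 480\right) + 121649 = \left(\left(-10 + \left(252 \cdot \frac{1}{262} + 216 \left(- \frac{1}{256}\right)\right)^{2}\right) + 480\right) + 121649 = \left(\left(-10 + \left(\frac{126}{131} - \frac{27}{32}\right)^{2}\right) + 480\right) + 121649 = \left(\left(-10 + \left(\frac{495}{4192}\right)^{2}\right) + 480\right) + 121649 = \left(\left(-10 + \frac{245025}{17572864}\right) + 480\right) + 121649 = \left(- \frac{175483615}{17572864} + 480\right) + 121649 = \frac{8259491105}{17572864} + 121649 = \frac{2145980823841}{17572864}$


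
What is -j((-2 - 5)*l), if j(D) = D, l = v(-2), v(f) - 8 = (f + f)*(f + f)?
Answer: 168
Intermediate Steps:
v(f) = 8 + 4*f² (v(f) = 8 + (f + f)*(f + f) = 8 + (2*f)*(2*f) = 8 + 4*f²)
l = 24 (l = 8 + 4*(-2)² = 8 + 4*4 = 8 + 16 = 24)
-j((-2 - 5)*l) = -(-2 - 5)*24 = -(-7)*24 = -1*(-168) = 168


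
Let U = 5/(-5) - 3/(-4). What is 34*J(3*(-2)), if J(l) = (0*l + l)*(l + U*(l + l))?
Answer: 612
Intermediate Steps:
U = -¼ (U = 5*(-⅕) - 3*(-¼) = -1 + ¾ = -¼ ≈ -0.25000)
J(l) = l²/2 (J(l) = (0*l + l)*(l - (l + l)/4) = (0 + l)*(l - l/2) = l*(l - l/2) = l*(l/2) = l²/2)
34*J(3*(-2)) = 34*((3*(-2))²/2) = 34*((½)*(-6)²) = 34*((½)*36) = 34*18 = 612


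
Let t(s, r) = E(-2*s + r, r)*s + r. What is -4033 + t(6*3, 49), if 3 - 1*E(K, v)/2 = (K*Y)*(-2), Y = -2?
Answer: -5748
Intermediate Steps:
E(K, v) = 6 - 8*K (E(K, v) = 6 - 2*K*(-2)*(-2) = 6 - 2*(-2*K)*(-2) = 6 - 8*K)
t(s, r) = r + s*(6 - 8*r + 16*s) (t(s, r) = (6 - 8*(-2*s + r))*s + r = (6 - 8*(r - 2*s))*s + r = (6 + (-8*r + 16*s))*s + r = (6 - 8*r + 16*s)*s + r = s*(6 - 8*r + 16*s) + r = r + s*(6 - 8*r + 16*s))
-4033 + t(6*3, 49) = -4033 + (49 + 2*(6*3)*(3 - 4*49 + 8*(6*3))) = -4033 + (49 + 2*18*(3 - 196 + 8*18)) = -4033 + (49 + 2*18*(3 - 196 + 144)) = -4033 + (49 + 2*18*(-49)) = -4033 + (49 - 1764) = -4033 - 1715 = -5748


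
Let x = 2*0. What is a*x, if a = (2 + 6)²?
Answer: 0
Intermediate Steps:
a = 64 (a = 8² = 64)
x = 0
a*x = 64*0 = 0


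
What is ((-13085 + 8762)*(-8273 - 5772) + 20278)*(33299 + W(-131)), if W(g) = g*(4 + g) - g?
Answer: 3040910016471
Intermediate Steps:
W(g) = -g + g*(4 + g)
((-13085 + 8762)*(-8273 - 5772) + 20278)*(33299 + W(-131)) = ((-13085 + 8762)*(-8273 - 5772) + 20278)*(33299 - 131*(3 - 131)) = (-4323*(-14045) + 20278)*(33299 - 131*(-128)) = (60716535 + 20278)*(33299 + 16768) = 60736813*50067 = 3040910016471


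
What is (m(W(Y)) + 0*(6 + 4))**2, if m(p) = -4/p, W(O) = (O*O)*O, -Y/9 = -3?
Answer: 16/387420489 ≈ 4.1299e-8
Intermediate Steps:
Y = 27 (Y = -9*(-3) = 27)
W(O) = O**3 (W(O) = O**2*O = O**3)
(m(W(Y)) + 0*(6 + 4))**2 = (-4/(27**3) + 0*(6 + 4))**2 = (-4/19683 + 0*10)**2 = (-4*1/19683 + 0)**2 = (-4/19683 + 0)**2 = (-4/19683)**2 = 16/387420489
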